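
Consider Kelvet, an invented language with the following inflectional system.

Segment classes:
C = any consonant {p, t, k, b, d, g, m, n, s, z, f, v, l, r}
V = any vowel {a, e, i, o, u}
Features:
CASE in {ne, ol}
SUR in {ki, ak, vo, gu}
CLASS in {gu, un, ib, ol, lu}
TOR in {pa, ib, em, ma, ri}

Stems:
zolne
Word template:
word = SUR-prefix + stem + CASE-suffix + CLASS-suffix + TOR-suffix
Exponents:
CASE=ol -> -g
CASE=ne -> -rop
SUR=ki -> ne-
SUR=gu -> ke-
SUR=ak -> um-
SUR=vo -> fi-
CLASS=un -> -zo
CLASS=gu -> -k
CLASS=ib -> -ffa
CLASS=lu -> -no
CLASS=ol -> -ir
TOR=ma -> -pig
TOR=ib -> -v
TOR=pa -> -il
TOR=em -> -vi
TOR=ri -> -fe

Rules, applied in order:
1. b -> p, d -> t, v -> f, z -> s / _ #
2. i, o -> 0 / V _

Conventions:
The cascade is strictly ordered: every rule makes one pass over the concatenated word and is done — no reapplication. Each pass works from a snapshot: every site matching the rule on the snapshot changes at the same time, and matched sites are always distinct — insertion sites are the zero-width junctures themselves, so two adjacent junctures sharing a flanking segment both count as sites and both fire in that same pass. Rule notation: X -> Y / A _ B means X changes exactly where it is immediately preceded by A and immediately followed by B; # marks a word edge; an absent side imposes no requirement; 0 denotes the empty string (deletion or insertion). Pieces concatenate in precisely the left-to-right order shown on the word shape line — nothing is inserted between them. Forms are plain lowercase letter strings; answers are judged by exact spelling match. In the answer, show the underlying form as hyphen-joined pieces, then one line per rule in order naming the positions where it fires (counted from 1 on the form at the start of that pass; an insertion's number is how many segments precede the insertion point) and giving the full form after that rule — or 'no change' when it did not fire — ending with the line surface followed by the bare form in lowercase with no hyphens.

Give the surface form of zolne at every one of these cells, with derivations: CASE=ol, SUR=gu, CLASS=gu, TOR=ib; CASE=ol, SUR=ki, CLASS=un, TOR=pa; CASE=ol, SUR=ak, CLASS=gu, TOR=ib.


cell CASE=ol, SUR=gu, CLASS=gu, TOR=ib:
underlying: ke-zolne-g-k-v
1. b -> p, d -> t, v -> f, z -> s / _ #: fires at position(s) 10: kezolnegkf
2. i, o -> 0 / V _: no change
surface: kezolnegkf

cell CASE=ol, SUR=ki, CLASS=un, TOR=pa:
underlying: ne-zolne-g-zo-il
1. b -> p, d -> t, v -> f, z -> s / _ #: no change
2. i, o -> 0 / V _: fires at position(s) 11: nezolnegzol
surface: nezolnegzol

cell CASE=ol, SUR=ak, CLASS=gu, TOR=ib:
underlying: um-zolne-g-k-v
1. b -> p, d -> t, v -> f, z -> s / _ #: fires at position(s) 10: umzolnegkf
2. i, o -> 0 / V _: no change
surface: umzolnegkf


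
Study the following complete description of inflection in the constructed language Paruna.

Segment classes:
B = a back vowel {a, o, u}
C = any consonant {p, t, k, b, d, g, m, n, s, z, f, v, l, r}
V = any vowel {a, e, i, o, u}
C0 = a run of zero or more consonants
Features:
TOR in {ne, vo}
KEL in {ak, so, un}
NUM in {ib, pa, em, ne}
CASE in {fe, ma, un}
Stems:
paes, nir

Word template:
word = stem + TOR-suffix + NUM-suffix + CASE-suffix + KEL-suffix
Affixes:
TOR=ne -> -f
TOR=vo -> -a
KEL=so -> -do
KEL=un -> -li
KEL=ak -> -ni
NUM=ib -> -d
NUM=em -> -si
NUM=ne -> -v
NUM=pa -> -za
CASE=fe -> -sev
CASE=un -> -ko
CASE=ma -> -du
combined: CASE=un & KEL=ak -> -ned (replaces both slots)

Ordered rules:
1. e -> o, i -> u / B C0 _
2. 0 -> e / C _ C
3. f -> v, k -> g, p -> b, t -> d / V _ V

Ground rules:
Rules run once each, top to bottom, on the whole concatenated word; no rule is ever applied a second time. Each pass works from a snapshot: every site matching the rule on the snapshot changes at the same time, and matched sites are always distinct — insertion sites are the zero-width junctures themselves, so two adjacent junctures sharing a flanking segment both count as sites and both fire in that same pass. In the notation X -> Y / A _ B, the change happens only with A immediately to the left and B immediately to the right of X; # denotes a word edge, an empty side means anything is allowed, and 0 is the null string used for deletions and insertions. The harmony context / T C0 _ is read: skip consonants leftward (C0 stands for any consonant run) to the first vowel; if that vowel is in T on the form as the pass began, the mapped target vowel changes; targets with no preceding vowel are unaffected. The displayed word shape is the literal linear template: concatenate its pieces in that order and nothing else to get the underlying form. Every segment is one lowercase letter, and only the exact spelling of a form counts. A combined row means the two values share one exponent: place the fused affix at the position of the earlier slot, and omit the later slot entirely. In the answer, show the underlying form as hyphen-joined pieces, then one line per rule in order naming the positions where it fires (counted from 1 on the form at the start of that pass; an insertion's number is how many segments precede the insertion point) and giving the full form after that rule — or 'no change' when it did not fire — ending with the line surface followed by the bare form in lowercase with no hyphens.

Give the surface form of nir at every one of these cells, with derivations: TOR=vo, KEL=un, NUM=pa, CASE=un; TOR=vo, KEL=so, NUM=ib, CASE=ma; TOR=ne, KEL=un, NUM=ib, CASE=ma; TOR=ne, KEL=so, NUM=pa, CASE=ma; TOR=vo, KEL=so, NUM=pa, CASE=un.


cell TOR=vo, KEL=un, NUM=pa, CASE=un:
underlying: nir-a-za-ko-li
1. e -> o, i -> u / B C0 _: fires at position(s) 10: nirazakolu
2. 0 -> e / C _ C: no change
3. f -> v, k -> g, p -> b, t -> d / V _ V: fires at position(s) 7: nirazagolu
surface: nirazagolu

cell TOR=vo, KEL=so, NUM=ib, CASE=ma:
underlying: nir-a-d-du-do
1. e -> o, i -> u / B C0 _: no change
2. 0 -> e / C _ C: inserts after position(s) 5: niradedudo
3. f -> v, k -> g, p -> b, t -> d / V _ V: no change
surface: niradedudo

cell TOR=ne, KEL=un, NUM=ib, CASE=ma:
underlying: nir-f-d-du-li
1. e -> o, i -> u / B C0 _: fires at position(s) 9: nirfddulu
2. 0 -> e / C _ C: inserts after position(s) 3, 4, 5: nirefededulu
3. f -> v, k -> g, p -> b, t -> d / V _ V: fires at position(s) 5: nirevededulu
surface: nirevededulu

cell TOR=ne, KEL=so, NUM=pa, CASE=ma:
underlying: nir-f-za-du-do
1. e -> o, i -> u / B C0 _: no change
2. 0 -> e / C _ C: inserts after position(s) 3, 4: nirefezadudo
3. f -> v, k -> g, p -> b, t -> d / V _ V: fires at position(s) 5: nirevezadudo
surface: nirevezadudo

cell TOR=vo, KEL=so, NUM=pa, CASE=un:
underlying: nir-a-za-ko-do
1. e -> o, i -> u / B C0 _: no change
2. 0 -> e / C _ C: no change
3. f -> v, k -> g, p -> b, t -> d / V _ V: fires at position(s) 7: nirazagodo
surface: nirazagodo


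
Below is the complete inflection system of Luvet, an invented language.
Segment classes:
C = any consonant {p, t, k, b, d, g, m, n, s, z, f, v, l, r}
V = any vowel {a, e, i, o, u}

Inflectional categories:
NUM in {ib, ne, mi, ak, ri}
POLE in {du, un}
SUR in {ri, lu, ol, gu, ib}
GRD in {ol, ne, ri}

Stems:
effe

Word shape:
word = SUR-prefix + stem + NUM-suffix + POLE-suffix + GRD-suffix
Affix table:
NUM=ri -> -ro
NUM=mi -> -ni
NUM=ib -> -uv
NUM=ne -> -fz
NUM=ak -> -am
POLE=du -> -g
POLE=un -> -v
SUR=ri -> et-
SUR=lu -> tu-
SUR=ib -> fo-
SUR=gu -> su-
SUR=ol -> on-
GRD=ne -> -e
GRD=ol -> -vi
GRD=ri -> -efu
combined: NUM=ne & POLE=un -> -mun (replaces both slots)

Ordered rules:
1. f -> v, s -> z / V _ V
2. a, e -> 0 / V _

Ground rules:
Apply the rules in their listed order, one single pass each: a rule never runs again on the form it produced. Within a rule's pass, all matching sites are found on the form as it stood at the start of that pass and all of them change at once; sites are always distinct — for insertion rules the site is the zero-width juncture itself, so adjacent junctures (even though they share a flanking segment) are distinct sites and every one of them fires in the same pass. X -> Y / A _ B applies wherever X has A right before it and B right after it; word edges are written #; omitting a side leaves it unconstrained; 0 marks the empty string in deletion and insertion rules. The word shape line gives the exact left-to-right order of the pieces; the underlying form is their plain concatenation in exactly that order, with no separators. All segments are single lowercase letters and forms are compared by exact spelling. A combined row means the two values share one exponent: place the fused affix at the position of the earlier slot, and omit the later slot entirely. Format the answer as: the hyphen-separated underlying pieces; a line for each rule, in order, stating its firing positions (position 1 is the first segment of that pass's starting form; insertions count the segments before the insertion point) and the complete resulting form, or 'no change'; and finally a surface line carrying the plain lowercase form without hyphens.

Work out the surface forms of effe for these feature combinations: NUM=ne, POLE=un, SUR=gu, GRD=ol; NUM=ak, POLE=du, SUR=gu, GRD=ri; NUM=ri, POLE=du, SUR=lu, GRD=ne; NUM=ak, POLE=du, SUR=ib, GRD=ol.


cell NUM=ne, POLE=un, SUR=gu, GRD=ol:
underlying: su-effe-mun-vi
1. f -> v, s -> z / V _ V: no change
2. a, e -> 0 / V _: fires at position(s) 3: suffemunvi
surface: suffemunvi

cell NUM=ak, POLE=du, SUR=gu, GRD=ri:
underlying: su-effe-am-g-efu
1. f -> v, s -> z / V _ V: fires at position(s) 11: sueffeamgevu
2. a, e -> 0 / V _: fires at position(s) 3, 7: suffemgevu
surface: suffemgevu

cell NUM=ri, POLE=du, SUR=lu, GRD=ne:
underlying: tu-effe-ro-g-e
1. f -> v, s -> z / V _ V: no change
2. a, e -> 0 / V _: fires at position(s) 3: tufferoge
surface: tufferoge

cell NUM=ak, POLE=du, SUR=ib, GRD=ol:
underlying: fo-effe-am-g-vi
1. f -> v, s -> z / V _ V: no change
2. a, e -> 0 / V _: fires at position(s) 3, 7: foffemgvi
surface: foffemgvi


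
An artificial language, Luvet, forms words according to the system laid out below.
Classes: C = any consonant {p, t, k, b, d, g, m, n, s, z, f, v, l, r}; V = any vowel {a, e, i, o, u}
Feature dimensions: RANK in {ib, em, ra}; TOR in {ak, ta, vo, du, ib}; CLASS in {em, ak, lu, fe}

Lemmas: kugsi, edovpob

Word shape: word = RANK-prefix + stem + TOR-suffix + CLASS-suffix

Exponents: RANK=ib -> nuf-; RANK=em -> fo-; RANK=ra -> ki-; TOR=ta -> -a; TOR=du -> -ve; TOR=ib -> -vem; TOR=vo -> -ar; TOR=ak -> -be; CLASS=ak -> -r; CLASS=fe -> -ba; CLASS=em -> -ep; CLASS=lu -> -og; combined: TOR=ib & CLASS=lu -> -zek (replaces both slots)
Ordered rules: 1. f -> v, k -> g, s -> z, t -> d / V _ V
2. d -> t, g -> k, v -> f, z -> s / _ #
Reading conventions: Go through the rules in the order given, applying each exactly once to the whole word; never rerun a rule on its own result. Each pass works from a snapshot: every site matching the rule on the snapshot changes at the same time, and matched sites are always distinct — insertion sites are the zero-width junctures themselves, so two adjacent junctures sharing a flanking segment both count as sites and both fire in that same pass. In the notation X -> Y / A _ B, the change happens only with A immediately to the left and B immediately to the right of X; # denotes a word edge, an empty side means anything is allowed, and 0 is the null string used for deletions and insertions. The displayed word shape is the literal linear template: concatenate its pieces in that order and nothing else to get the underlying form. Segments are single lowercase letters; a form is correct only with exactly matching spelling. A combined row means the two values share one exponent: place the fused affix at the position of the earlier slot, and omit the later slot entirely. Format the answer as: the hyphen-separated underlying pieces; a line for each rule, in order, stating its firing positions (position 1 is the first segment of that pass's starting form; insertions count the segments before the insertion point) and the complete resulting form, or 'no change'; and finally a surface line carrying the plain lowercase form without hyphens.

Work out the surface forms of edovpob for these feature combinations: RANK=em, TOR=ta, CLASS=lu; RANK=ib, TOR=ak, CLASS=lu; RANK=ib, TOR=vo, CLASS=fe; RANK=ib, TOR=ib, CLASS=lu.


cell RANK=em, TOR=ta, CLASS=lu:
underlying: fo-edovpob-a-og
1. f -> v, k -> g, s -> z, t -> d / V _ V: no change
2. d -> t, g -> k, v -> f, z -> s / _ #: fires at position(s) 12: foedovpobaok
surface: foedovpobaok

cell RANK=ib, TOR=ak, CLASS=lu:
underlying: nuf-edovpob-be-og
1. f -> v, k -> g, s -> z, t -> d / V _ V: fires at position(s) 3: nuvedovpobbeog
2. d -> t, g -> k, v -> f, z -> s / _ #: fires at position(s) 14: nuvedovpobbeok
surface: nuvedovpobbeok

cell RANK=ib, TOR=vo, CLASS=fe:
underlying: nuf-edovpob-ar-ba
1. f -> v, k -> g, s -> z, t -> d / V _ V: fires at position(s) 3: nuvedovpobarba
2. d -> t, g -> k, v -> f, z -> s / _ #: no change
surface: nuvedovpobarba

cell RANK=ib, TOR=ib, CLASS=lu:
underlying: nuf-edovpob-zek
1. f -> v, k -> g, s -> z, t -> d / V _ V: fires at position(s) 3: nuvedovpobzek
2. d -> t, g -> k, v -> f, z -> s / _ #: no change
surface: nuvedovpobzek


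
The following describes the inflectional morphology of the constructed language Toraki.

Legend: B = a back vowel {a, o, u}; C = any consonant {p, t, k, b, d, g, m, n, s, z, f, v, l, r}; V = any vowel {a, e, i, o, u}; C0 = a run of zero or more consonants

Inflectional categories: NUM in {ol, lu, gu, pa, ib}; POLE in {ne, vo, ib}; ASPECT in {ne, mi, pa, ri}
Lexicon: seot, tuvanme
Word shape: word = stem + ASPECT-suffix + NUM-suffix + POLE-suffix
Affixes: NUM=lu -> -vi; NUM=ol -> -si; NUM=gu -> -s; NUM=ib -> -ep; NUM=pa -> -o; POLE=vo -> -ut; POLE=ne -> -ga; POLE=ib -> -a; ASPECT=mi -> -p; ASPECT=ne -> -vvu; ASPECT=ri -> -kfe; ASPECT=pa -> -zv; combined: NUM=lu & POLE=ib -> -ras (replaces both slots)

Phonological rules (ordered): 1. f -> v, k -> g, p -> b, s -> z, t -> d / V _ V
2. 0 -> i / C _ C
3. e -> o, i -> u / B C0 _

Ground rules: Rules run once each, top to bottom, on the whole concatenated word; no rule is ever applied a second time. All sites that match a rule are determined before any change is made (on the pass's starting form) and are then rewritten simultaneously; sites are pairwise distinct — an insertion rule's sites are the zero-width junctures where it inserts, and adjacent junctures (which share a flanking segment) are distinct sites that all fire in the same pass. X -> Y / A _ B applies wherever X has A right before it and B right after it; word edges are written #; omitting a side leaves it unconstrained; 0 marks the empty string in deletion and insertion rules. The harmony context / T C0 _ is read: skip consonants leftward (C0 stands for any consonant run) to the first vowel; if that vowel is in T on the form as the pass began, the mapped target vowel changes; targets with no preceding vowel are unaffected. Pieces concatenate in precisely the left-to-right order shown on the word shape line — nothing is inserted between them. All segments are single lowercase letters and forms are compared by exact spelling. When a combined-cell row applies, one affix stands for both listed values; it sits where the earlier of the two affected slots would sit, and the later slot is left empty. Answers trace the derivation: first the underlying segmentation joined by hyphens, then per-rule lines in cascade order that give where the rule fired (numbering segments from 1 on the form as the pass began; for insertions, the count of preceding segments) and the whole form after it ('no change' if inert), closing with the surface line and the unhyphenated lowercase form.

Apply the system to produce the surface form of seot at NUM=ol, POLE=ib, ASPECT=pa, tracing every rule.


underlying: seot-zv-si-a
1. f -> v, k -> g, p -> b, s -> z, t -> d / V _ V: no change
2. 0 -> i / C _ C: inserts after position(s) 4, 5, 6: seotizivisia
3. e -> o, i -> u / B C0 _: fires at position(s) 5: seotuzivisia
surface: seotuzivisia


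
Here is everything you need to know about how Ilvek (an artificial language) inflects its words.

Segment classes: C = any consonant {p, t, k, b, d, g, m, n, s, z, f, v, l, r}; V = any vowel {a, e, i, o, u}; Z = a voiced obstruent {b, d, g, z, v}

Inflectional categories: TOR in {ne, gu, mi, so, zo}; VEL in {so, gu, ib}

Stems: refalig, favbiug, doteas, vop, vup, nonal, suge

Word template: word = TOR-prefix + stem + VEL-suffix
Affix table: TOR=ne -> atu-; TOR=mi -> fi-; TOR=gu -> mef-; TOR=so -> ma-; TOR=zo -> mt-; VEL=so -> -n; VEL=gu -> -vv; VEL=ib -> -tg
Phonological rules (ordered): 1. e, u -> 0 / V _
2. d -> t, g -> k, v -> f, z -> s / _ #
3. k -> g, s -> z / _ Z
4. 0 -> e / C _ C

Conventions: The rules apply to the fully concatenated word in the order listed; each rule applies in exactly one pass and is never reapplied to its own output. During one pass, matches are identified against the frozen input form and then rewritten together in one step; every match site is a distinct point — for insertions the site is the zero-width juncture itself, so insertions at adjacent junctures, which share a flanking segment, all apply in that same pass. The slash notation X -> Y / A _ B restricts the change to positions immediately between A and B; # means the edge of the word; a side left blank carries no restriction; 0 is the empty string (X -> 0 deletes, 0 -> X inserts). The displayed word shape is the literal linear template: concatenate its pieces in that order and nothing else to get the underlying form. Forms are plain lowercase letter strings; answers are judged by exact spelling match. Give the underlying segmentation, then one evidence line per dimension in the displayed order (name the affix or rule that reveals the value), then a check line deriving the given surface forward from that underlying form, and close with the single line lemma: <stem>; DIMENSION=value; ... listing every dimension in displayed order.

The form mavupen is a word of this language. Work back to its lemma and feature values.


underlying: ma-vup-n
TOR=so - signalled by the affix ma-
VEL=so - signalled by the affix -n
check: mavupn -> mavupn -> mavupn -> mavupn -> mavupen
lemma: vup; TOR=so; VEL=so


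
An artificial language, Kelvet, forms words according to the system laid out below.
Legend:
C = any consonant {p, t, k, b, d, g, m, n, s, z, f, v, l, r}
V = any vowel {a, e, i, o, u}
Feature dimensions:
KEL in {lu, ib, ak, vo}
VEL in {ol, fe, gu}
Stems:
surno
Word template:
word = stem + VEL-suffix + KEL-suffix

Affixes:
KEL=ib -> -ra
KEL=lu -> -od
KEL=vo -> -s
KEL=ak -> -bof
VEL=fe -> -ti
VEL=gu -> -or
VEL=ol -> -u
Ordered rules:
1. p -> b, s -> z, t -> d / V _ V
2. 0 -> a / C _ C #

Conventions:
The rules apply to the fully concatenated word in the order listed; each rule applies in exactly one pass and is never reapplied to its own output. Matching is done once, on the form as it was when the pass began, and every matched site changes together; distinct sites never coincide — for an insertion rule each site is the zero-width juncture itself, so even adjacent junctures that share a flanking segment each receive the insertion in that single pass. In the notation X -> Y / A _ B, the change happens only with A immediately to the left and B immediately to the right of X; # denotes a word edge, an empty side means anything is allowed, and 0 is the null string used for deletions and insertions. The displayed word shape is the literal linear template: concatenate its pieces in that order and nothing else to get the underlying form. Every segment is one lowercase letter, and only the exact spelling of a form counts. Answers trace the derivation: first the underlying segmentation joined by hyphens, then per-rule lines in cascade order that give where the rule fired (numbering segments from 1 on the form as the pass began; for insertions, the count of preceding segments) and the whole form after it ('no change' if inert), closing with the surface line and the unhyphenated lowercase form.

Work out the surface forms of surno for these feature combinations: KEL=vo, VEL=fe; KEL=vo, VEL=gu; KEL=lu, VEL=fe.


cell KEL=vo, VEL=fe:
underlying: surno-ti-s
1. p -> b, s -> z, t -> d / V _ V: fires at position(s) 6: surnodis
2. 0 -> a / C _ C #: no change
surface: surnodis

cell KEL=vo, VEL=gu:
underlying: surno-or-s
1. p -> b, s -> z, t -> d / V _ V: no change
2. 0 -> a / C _ C #: inserts after position(s) 7: surnooras
surface: surnooras

cell KEL=lu, VEL=fe:
underlying: surno-ti-od
1. p -> b, s -> z, t -> d / V _ V: fires at position(s) 6: surnodiod
2. 0 -> a / C _ C #: no change
surface: surnodiod


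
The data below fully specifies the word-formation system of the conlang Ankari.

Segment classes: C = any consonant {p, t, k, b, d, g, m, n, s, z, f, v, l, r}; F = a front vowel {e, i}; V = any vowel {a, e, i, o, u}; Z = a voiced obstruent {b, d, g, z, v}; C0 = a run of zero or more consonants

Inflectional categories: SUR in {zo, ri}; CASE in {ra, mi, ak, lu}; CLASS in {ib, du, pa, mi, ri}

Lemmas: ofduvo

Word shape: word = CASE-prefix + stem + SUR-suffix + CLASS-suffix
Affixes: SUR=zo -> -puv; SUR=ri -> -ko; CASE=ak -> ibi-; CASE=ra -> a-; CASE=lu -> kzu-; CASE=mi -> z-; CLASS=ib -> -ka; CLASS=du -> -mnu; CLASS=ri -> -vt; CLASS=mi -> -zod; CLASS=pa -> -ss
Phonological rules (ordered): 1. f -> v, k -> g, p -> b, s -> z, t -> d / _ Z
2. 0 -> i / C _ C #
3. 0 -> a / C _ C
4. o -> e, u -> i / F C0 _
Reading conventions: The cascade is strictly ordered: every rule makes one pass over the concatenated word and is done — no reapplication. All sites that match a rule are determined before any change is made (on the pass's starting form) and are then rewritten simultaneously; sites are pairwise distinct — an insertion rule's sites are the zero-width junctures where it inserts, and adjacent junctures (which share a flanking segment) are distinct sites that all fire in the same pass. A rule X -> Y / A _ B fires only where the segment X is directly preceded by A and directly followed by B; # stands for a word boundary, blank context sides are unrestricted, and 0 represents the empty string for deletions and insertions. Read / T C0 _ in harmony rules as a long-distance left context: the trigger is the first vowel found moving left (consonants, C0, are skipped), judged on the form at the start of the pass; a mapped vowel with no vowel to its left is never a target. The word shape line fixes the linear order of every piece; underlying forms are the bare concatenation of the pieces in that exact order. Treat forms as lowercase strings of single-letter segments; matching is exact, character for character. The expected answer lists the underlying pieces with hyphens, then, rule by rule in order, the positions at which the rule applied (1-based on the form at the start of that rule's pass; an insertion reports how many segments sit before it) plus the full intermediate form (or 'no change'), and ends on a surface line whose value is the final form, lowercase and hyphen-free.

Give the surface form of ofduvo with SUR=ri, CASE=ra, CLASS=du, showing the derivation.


underlying: a-ofduvo-ko-mnu
1. f -> v, k -> g, p -> b, s -> z, t -> d / _ Z: fires at position(s) 3: aovduvokomnu
2. 0 -> i / C _ C #: no change
3. 0 -> a / C _ C: inserts after position(s) 3, 10: aovaduvokomanu
4. o -> e, u -> i / F C0 _: no change
surface: aovaduvokomanu


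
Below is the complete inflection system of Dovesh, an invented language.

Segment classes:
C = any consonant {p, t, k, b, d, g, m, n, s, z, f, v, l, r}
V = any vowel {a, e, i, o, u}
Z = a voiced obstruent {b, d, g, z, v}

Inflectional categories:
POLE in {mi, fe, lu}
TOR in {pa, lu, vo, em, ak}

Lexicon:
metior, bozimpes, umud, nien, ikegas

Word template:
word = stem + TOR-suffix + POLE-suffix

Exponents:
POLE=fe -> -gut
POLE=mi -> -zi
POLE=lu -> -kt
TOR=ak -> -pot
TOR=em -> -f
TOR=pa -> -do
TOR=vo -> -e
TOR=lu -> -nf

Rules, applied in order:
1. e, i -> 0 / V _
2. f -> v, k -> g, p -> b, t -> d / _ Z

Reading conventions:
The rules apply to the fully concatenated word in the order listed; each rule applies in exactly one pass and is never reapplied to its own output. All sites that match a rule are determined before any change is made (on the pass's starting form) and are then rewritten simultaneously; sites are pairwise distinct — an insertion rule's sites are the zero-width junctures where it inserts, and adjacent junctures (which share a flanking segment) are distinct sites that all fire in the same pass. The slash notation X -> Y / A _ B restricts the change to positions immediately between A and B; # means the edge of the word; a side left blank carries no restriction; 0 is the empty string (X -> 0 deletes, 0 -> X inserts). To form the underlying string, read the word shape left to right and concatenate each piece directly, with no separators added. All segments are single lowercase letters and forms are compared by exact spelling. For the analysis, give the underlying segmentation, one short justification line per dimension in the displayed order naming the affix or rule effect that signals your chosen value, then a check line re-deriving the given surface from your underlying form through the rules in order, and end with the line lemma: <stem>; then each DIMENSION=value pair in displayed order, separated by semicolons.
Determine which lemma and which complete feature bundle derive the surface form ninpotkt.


underlying: nien-pot-kt
POLE=lu - signalled by the affix -kt
TOR=ak - signalled by the affix -pot
check: nienpotkt -> ninpotkt -> ninpotkt
lemma: nien; POLE=lu; TOR=ak


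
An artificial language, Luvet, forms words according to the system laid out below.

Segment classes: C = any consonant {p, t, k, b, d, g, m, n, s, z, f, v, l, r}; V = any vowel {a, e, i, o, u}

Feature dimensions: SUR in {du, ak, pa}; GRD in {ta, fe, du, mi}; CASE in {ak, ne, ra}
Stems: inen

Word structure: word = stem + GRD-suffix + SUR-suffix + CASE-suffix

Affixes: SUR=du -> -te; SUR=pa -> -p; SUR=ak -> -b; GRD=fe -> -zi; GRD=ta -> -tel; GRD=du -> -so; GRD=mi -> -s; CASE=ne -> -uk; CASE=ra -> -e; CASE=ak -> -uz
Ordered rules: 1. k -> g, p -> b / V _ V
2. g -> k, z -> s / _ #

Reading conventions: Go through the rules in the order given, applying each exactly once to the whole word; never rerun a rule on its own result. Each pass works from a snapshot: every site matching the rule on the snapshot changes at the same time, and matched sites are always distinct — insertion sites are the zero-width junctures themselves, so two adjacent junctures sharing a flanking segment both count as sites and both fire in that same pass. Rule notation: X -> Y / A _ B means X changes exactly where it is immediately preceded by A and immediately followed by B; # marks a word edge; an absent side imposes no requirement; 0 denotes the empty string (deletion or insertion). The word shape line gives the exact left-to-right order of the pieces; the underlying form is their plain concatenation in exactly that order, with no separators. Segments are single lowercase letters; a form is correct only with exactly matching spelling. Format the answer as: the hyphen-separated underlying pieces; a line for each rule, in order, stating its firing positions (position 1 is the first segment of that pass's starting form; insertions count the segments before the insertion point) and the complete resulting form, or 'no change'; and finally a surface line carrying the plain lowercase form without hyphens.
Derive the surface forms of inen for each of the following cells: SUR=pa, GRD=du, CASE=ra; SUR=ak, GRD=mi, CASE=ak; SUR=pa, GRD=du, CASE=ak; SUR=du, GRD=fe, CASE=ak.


cell SUR=pa, GRD=du, CASE=ra:
underlying: inen-so-p-e
1. k -> g, p -> b / V _ V: fires at position(s) 7: inensobe
2. g -> k, z -> s / _ #: no change
surface: inensobe

cell SUR=ak, GRD=mi, CASE=ak:
underlying: inen-s-b-uz
1. k -> g, p -> b / V _ V: no change
2. g -> k, z -> s / _ #: fires at position(s) 8: inensbus
surface: inensbus

cell SUR=pa, GRD=du, CASE=ak:
underlying: inen-so-p-uz
1. k -> g, p -> b / V _ V: fires at position(s) 7: inensobuz
2. g -> k, z -> s / _ #: fires at position(s) 9: inensobus
surface: inensobus

cell SUR=du, GRD=fe, CASE=ak:
underlying: inen-zi-te-uz
1. k -> g, p -> b / V _ V: no change
2. g -> k, z -> s / _ #: fires at position(s) 10: inenziteus
surface: inenziteus


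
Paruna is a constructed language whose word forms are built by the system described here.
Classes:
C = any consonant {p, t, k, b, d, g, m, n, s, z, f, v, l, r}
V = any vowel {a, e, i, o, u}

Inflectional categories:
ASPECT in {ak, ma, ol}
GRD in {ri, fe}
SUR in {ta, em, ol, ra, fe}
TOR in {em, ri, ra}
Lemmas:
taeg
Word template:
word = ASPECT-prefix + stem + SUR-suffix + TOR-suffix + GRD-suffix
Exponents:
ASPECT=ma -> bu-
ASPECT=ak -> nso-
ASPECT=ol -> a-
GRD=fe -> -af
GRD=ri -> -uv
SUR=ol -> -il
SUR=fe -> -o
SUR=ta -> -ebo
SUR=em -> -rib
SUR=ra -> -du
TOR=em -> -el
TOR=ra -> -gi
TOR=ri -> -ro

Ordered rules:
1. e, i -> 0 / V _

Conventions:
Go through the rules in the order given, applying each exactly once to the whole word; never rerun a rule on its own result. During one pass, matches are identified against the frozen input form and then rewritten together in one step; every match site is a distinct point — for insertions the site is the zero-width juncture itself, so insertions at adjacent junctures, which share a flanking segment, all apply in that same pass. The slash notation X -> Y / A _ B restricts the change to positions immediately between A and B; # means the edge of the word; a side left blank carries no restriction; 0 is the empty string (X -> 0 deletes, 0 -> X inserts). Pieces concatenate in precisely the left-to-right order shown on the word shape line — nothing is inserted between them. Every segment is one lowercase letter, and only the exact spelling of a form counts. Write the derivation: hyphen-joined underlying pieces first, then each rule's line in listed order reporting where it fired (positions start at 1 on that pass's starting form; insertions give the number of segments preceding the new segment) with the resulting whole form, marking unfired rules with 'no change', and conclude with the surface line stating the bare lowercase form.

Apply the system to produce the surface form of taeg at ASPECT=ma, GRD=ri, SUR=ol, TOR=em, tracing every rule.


underlying: bu-taeg-il-el-uv
1. e, i -> 0 / V _: fires at position(s) 5: butagileluv
surface: butagileluv


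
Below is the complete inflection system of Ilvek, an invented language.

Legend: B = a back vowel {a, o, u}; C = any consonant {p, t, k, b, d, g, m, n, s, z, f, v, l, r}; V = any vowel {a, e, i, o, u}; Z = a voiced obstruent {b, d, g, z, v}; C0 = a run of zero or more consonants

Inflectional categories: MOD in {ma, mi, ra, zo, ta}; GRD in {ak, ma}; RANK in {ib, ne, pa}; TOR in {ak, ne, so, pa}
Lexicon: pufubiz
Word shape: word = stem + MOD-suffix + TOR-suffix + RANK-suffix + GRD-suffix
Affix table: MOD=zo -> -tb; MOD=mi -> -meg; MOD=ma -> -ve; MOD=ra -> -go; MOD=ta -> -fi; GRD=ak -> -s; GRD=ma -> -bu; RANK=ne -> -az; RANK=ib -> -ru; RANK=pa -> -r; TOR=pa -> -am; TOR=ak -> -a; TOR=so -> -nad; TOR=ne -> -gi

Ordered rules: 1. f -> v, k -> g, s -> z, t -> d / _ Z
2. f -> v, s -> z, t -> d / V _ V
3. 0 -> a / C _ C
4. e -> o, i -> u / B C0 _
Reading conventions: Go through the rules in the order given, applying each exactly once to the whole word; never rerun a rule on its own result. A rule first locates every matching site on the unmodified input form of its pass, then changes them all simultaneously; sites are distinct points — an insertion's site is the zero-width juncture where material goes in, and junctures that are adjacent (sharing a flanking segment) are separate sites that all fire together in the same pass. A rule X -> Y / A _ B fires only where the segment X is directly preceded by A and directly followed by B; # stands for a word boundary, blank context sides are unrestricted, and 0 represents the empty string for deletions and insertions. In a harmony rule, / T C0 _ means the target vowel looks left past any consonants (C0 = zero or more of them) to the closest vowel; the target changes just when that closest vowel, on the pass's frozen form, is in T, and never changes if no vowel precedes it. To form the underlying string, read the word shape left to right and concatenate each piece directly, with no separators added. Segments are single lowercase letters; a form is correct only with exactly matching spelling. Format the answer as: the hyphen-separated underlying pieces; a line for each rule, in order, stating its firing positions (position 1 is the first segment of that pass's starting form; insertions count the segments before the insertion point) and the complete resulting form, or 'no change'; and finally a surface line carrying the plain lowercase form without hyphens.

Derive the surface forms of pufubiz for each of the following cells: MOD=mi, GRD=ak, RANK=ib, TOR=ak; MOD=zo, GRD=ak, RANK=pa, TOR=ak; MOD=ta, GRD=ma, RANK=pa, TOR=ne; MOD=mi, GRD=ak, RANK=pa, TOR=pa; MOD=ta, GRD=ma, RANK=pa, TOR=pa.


cell MOD=mi, GRD=ak, RANK=ib, TOR=ak:
underlying: pufubiz-meg-a-ru-s
1. f -> v, k -> g, s -> z, t -> d / _ Z: no change
2. f -> v, s -> z, t -> d / V _ V: fires at position(s) 3: puvubizmegarus
3. 0 -> a / C _ C: inserts after position(s) 7: puvubizamegarus
4. e -> o, i -> u / B C0 _: fires at position(s) 6, 10: puvubuzamogarus
surface: puvubuzamogarus

cell MOD=zo, GRD=ak, RANK=pa, TOR=ak:
underlying: pufubiz-tb-a-r-s
1. f -> v, k -> g, s -> z, t -> d / _ Z: fires at position(s) 8: pufubizdbars
2. f -> v, s -> z, t -> d / V _ V: fires at position(s) 3: puvubizdbars
3. 0 -> a / C _ C: inserts after position(s) 7, 8, 11: puvubizadabaras
4. e -> o, i -> u / B C0 _: fires at position(s) 6: puvubuzadabaras
surface: puvubuzadabaras

cell MOD=ta, GRD=ma, RANK=pa, TOR=ne:
underlying: pufubiz-fi-gi-r-bu
1. f -> v, k -> g, s -> z, t -> d / _ Z: no change
2. f -> v, s -> z, t -> d / V _ V: fires at position(s) 3: puvubizfigirbu
3. 0 -> a / C _ C: inserts after position(s) 7, 12: puvubizafigirabu
4. e -> o, i -> u / B C0 _: fires at position(s) 6, 10: puvubuzafugirabu
surface: puvubuzafugirabu

cell MOD=mi, GRD=ak, RANK=pa, TOR=pa:
underlying: pufubiz-meg-am-r-s
1. f -> v, k -> g, s -> z, t -> d / _ Z: no change
2. f -> v, s -> z, t -> d / V _ V: fires at position(s) 3: puvubizmegamrs
3. 0 -> a / C _ C: inserts after position(s) 7, 12, 13: puvubizamegamaras
4. e -> o, i -> u / B C0 _: fires at position(s) 6, 10: puvubuzamogamaras
surface: puvubuzamogamaras

cell MOD=ta, GRD=ma, RANK=pa, TOR=pa:
underlying: pufubiz-fi-am-r-bu
1. f -> v, k -> g, s -> z, t -> d / _ Z: no change
2. f -> v, s -> z, t -> d / V _ V: fires at position(s) 3: puvubizfiamrbu
3. 0 -> a / C _ C: inserts after position(s) 7, 11, 12: puvubizafiamarabu
4. e -> o, i -> u / B C0 _: fires at position(s) 6, 10: puvubuzafuamarabu
surface: puvubuzafuamarabu


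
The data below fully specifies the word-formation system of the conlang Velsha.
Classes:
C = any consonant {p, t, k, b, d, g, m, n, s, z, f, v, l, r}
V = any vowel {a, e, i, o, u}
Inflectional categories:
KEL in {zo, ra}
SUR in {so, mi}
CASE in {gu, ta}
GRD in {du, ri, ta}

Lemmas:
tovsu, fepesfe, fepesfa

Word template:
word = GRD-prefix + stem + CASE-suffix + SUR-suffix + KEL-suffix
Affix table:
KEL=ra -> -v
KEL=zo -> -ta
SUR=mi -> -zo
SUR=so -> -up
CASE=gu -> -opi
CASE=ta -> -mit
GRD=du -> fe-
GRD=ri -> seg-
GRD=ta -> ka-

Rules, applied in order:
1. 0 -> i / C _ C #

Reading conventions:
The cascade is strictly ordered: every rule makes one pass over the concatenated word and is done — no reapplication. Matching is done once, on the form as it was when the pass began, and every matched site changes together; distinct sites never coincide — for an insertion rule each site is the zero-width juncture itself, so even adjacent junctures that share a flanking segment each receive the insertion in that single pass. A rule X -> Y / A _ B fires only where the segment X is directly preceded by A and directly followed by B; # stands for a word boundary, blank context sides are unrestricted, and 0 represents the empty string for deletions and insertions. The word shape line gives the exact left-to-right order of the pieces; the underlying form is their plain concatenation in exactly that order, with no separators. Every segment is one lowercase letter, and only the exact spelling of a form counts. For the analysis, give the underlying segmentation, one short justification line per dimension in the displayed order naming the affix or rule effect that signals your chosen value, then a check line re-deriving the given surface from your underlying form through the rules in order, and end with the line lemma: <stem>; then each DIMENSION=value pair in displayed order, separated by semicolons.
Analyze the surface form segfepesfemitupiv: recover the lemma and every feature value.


underlying: seg-fepesfe-mit-up-v
KEL=ra - signalled by the affix -v
SUR=so - signalled by the affix -up
CASE=ta - signalled by the affix -mit
GRD=ri - signalled by the affix seg-
check: segfepesfemitupv -> segfepesfemitupiv
lemma: fepesfe; KEL=ra; SUR=so; CASE=ta; GRD=ri


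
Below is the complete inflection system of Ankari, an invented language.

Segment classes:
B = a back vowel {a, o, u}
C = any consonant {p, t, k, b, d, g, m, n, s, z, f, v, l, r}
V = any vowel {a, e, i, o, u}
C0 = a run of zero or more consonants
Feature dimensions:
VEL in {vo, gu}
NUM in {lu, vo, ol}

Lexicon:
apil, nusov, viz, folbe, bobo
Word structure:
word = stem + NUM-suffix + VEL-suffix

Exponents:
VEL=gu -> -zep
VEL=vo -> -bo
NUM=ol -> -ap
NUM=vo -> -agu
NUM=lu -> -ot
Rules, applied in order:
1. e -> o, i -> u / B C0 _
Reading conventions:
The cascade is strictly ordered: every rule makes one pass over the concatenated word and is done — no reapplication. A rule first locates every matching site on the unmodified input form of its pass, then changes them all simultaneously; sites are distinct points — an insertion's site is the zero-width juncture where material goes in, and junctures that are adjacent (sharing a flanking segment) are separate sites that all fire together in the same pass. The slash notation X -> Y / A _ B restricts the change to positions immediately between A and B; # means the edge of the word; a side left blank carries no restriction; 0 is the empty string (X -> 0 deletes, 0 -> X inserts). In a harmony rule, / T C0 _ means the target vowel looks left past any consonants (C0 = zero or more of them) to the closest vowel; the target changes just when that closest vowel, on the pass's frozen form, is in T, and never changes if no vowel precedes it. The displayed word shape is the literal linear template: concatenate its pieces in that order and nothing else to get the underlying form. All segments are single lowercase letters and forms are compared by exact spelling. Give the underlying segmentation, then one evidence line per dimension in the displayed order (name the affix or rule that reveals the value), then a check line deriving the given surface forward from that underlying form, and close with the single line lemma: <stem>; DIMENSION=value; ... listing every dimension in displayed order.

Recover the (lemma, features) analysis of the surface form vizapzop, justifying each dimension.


underlying: viz-ap-zep
VEL=gu - signalled by the affix -zep
NUM=ol - signalled by the affix -ap
check: vizapzep -> vizapzop
lemma: viz; VEL=gu; NUM=ol


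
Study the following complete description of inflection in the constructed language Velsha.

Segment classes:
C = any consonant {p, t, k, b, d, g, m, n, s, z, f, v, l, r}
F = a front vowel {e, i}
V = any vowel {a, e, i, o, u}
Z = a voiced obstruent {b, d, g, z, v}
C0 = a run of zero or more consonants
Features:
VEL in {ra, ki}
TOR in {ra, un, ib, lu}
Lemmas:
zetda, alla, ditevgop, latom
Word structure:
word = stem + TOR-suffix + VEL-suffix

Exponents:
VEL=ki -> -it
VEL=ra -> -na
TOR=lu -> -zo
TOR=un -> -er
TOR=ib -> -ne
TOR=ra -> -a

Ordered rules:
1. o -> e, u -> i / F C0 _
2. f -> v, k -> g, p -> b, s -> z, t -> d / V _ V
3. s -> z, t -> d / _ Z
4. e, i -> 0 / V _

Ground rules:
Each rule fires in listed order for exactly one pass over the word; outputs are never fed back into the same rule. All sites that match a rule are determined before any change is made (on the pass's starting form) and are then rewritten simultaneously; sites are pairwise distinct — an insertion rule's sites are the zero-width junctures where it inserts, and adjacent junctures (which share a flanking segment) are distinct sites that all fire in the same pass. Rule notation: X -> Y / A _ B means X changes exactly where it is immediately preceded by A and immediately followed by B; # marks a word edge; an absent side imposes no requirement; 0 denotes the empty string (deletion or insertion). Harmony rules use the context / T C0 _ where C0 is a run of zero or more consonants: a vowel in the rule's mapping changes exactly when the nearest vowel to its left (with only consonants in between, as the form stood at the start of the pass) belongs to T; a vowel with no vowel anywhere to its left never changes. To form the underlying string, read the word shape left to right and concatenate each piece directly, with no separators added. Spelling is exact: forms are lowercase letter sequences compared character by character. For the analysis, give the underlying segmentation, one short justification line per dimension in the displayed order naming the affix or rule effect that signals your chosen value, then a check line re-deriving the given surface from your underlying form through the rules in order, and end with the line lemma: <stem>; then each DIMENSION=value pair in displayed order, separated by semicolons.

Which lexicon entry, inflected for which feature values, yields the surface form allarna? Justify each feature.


underlying: alla-er-na
VEL=ra - signalled by the affix -na
TOR=un - signalled by the affix -er
check: allaerna -> allaerna -> allaerna -> allaerna -> allarna
lemma: alla; VEL=ra; TOR=un
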